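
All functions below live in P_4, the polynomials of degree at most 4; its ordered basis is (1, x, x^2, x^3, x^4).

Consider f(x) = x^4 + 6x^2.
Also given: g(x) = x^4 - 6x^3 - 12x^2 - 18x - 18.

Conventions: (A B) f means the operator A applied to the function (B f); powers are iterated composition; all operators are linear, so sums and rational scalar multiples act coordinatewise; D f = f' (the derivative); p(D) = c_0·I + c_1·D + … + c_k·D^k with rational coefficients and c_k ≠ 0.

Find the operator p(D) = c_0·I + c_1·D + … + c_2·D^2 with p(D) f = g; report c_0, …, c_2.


c_0 = 1, c_1 = -3/2, c_2 = -3/2

D^0 f = x^4 + 6x^2
D^1 f = 4x^3 + 12x
D^2 f = 12x^2 + 12
matching coefficients of g against c_0 f + c_1 Df + … from the top degree down determines the c_i
solution: c_0 = 1, c_1 = -3/2, c_2 = -3/2


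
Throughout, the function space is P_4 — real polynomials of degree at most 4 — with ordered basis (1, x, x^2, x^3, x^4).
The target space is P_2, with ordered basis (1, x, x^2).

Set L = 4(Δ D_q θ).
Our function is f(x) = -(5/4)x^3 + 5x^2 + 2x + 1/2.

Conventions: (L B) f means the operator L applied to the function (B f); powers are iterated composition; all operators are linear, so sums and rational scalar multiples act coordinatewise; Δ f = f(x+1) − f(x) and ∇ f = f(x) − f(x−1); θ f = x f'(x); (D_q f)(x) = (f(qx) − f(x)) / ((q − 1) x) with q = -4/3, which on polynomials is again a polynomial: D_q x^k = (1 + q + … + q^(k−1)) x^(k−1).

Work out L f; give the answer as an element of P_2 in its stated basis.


θ f = -(15/4)x^3 + 10x^2 + 2x
D_q θ f = -(65/12)x^2 - (10/3)x + 2
Δ D_q θ f = -(65/6)x - 35/4
(4(Δ D_q θ)) f = -(130/3)x - 35

the result is g(x) = -(130/3)x - 35


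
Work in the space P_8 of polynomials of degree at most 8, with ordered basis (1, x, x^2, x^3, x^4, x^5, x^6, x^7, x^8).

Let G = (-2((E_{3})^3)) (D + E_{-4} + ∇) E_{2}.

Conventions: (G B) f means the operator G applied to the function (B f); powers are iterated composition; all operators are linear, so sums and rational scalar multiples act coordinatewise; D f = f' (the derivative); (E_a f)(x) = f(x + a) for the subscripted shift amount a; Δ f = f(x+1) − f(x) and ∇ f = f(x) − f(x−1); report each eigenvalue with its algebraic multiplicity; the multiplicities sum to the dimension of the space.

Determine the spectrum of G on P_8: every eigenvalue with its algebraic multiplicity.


image of 1: -2
image of x: -2x - 18
image of x^2: -2x^2 - 36x - 184
image of x^3: -2x^3 - 54x^2 - 552x - 2074
image of x^4: -2x^4 - 72x^3 - 1104x^2 - 8296x - 24732
image of x^5: -2x^5 - 90x^4 - 1840x^3 - 20740x^2 - 123660x - 302126
image of x^6: -2x^6 - 108x^5 - 2760x^4 - 41480x^3 - 370980x^2 - 1812756x - 3711032
image of x^7: -2x^7 - 126x^6 - 3864x^5 - 72590x^4 - 865620x^3 - 6344646x^2 - 25977224x - 45423282
image of x^8: -2x^8 - 144x^7 - 5152x^6 - 116144x^5 - 1731240x^4 - 16919056x^3 - 103908896x^2 - 363386256x - 552042100
the matrix is upper triangular; its diagonal is (-2, -2, -2, -2, -2, -2, -2, -2, -2)
for a triangular matrix the eigenvalues are the diagonal entries, with algebraic multiplicity their repetition count

λ = -2 (multiplicity 9)


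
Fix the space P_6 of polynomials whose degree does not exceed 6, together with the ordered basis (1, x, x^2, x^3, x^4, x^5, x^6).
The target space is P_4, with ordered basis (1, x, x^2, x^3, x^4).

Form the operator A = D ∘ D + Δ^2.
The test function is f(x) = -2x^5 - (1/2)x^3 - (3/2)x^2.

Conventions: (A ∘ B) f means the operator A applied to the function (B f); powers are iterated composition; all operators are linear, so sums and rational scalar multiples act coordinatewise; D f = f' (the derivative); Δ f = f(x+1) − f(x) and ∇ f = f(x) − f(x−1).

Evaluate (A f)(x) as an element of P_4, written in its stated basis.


g(x) = -80x^3 - 120x^2 - 146x - 69

D f = -10x^4 - (3/2)x^2 - 3x
D D f = -40x^3 - 3x - 3
Δ f = -10x^4 - 20x^3 - (43/2)x^2 - (29/2)x - 4
Δ Δ f = -40x^3 - 120x^2 - 143x - 66
(D ∘ D + Δ^2) f = -80x^3 - 120x^2 - 146x - 69


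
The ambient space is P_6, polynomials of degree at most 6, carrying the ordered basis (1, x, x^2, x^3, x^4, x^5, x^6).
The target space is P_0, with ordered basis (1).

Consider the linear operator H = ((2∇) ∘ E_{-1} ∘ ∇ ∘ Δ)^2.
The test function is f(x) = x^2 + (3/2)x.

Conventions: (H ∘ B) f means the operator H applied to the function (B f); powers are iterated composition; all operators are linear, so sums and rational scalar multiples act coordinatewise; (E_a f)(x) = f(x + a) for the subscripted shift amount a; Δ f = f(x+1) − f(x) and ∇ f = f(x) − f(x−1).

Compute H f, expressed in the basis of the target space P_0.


the image equals g(x) = 0

Δ f = 2x + 5/2
∇ Δ f = 2
E_{-1} (∇ ∘ Δ) f = 2
∇ E_{-1} (∇ ∘ Δ) f = 0
(2∇) E_{-1} (∇ ∘ Δ) f = 0
Δ ((2∇) ∘ E_{-1} ∘ ∇ ∘ Δ) f = 0
∇ Δ ((2∇) ∘ E_{-1} ∘ ∇ ∘ Δ) f = 0
E_{-1} (∇ ∘ Δ) ((2∇) ∘ E_{-1} ∘ ∇ ∘ Δ) f = 0
∇ E_{-1} (∇ ∘ Δ) ((2∇) ∘ E_{-1} ∘ ∇ ∘ Δ) f = 0
(2∇) E_{-1} (∇ ∘ Δ) ((2∇) ∘ E_{-1} ∘ ∇ ∘ Δ) f = 0


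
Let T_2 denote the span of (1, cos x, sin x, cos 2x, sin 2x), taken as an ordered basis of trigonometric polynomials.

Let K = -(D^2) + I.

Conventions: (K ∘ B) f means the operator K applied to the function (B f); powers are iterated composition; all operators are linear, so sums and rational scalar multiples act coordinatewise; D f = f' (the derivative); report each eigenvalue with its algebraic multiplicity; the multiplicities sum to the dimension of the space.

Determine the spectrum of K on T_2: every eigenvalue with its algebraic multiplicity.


λ = 1 (multiplicity 1), λ = 2 (multiplicity 2), λ = 5 (multiplicity 2)

image of 1: 1
image of cos x: 2cos x
image of sin x: 2sin x
image of cos 2x: 5cos 2x
image of sin 2x: 5sin 2x
the matrix is diagonal; its diagonal is (1, 2, 2, 5, 5)
for a triangular matrix the eigenvalues are the diagonal entries, with algebraic multiplicity their repetition count


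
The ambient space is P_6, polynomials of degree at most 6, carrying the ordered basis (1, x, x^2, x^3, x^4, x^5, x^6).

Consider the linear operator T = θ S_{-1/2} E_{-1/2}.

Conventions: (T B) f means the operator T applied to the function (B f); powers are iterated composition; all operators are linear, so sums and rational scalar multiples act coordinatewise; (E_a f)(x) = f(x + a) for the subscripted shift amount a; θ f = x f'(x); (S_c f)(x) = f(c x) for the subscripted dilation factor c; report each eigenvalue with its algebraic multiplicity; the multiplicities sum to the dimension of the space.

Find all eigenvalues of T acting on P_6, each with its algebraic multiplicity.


image of 1: 0
image of x: -(1/2)x
image of x^2: (1/2)x^2 + (1/2)x
image of x^3: -(3/8)x^3 - (3/4)x^2 - (3/8)x
image of x^4: (1/4)x^4 + (3/4)x^3 + (3/4)x^2 + (1/4)x
image of x^5: -(5/32)x^5 - (5/8)x^4 - (15/16)x^3 - (5/8)x^2 - (5/32)x
image of x^6: (3/32)x^6 + (15/32)x^5 + (15/16)x^4 + (15/16)x^3 + (15/32)x^2 + (3/32)x
the matrix is upper triangular; its diagonal is (0, -1/2, 1/2, -3/8, 1/4, -5/32, 3/32)
for a triangular matrix the eigenvalues are the diagonal entries, with algebraic multiplicity their repetition count

λ = -1/2 (multiplicity 1), λ = -3/8 (multiplicity 1), λ = -5/32 (multiplicity 1), λ = 0 (multiplicity 1), λ = 3/32 (multiplicity 1), λ = 1/4 (multiplicity 1), λ = 1/2 (multiplicity 1)


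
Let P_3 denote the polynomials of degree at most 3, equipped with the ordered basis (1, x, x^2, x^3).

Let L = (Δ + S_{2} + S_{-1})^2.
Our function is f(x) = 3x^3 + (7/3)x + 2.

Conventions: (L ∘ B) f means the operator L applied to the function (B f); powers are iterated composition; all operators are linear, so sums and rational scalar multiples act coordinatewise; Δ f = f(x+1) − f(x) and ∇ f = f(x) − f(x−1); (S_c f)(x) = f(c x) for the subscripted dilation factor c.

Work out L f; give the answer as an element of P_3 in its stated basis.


the image equals g(x) = 147x^3 + 108x^2 + (277/3)x + 60

Δ f = 9x^2 + 9x + 16/3
S_{2} f = 24x^3 + (14/3)x + 2
S_{-1} f = -3x^3 - (7/3)x + 2
(Δ + S_{2} + S_{-1}) f = 21x^3 + 9x^2 + (34/3)x + 28/3
Δ (Δ + S_{2} + S_{-1}) f = 63x^2 + 81x + 124/3
S_{2} (Δ + S_{2} + S_{-1}) f = 168x^3 + 36x^2 + (68/3)x + 28/3
S_{-1} (Δ + S_{2} + S_{-1}) f = -21x^3 + 9x^2 - (34/3)x + 28/3
(Δ + S_{2} + S_{-1}) (Δ + S_{2} + S_{-1}) f = 147x^3 + 108x^2 + (277/3)x + 60


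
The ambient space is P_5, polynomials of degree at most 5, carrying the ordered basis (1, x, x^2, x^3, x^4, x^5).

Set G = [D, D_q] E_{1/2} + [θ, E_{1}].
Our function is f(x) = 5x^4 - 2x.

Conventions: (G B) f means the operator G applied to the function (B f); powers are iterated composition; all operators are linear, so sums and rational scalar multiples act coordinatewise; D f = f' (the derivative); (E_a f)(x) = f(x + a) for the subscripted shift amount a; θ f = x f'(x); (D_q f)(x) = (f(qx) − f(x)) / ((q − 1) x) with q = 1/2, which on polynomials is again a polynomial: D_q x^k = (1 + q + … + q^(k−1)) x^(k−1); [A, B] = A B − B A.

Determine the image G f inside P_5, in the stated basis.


E_{1/2} f = 5x^4 + 10x^3 + (15/2)x^2 + (1/2)x - 11/16
D_q E_{1/2} f = (75/8)x^3 + (35/2)x^2 + (45/4)x + 1/2
D D_q E_{1/2} f = (225/8)x^2 + 35x + 45/4
D E_{1/2} f = 20x^3 + 30x^2 + 15x + 1/2
D_q D E_{1/2} f = 35x^2 + 45x + 15
[D, D_q] E_{1/2} f = -(55/8)x^2 - 10x - 15/4
E_{1} f = 5x^4 + 20x^3 + 30x^2 + 18x + 3
θ E_{1} f = 20x^4 + 60x^3 + 60x^2 + 18x
θ f = 20x^4 - 2x
E_{1} θ f = 20x^4 + 80x^3 + 120x^2 + 78x + 18
[θ, E_{1}] f = -20x^3 - 60x^2 - 60x - 18
([D, D_q] E_{1/2} + [θ, E_{1}]) f = -20x^3 - (535/8)x^2 - 70x - 87/4

the image equals g(x) = -20x^3 - (535/8)x^2 - 70x - 87/4


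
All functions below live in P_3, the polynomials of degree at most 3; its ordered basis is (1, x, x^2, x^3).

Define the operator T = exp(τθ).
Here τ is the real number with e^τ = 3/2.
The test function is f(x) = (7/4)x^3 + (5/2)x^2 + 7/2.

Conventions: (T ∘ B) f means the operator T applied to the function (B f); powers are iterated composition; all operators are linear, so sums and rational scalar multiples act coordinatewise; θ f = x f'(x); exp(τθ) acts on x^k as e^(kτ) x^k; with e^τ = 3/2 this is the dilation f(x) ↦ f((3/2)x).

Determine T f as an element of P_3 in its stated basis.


exp(τθ) x^k = e^(kτ) x^k; with e^τ = 3/2 this sends x^k to (3/2)^k x^k
x^2 ↦ 9/4 x^2
x^3 ↦ 27/8 x^3
applying this coordinatewise to f: exp(τθ) f = (189/32)x^3 + (45/8)x^2 + 7/2

the image equals g(x) = (189/32)x^3 + (45/8)x^2 + 7/2


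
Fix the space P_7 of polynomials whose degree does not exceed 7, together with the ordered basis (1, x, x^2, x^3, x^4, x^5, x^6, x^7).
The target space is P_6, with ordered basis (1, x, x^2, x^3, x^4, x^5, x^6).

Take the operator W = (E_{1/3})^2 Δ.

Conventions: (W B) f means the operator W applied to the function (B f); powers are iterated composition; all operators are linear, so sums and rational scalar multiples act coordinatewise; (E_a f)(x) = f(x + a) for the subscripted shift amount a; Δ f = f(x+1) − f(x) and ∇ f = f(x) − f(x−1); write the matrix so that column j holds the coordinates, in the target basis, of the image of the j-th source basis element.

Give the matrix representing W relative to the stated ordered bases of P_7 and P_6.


the matrix is [[0, 1, 7/3, 13/3, 203/27, 1031/81, 1729/81, 25999/729]; [0, 0, 2, 7, 52/3, 1015/27, 2062/27, 12103/81]; [0, 0, 0, 3, 14, 130/3, 1015/9, 7217/27]; [0, 0, 0, 0, 4, 70/3, 260/3, 7105/27]; [0, 0, 0, 0, 0, 5, 35, 455/3]; [0, 0, 0, 0, 0, 0, 6, 49]; [0, 0, 0, 0, 0, 0, 0, 7]] (rows listed top to bottom)

image of 1: 0
image of x: 1
image of x^2: 2x + 7/3
image of x^3: 3x^2 + 7x + 13/3
image of x^4: 4x^3 + 14x^2 + (52/3)x + 203/27
image of x^5: 5x^4 + (70/3)x^3 + (130/3)x^2 + (1015/27)x + 1031/81
image of x^6: 6x^5 + 35x^4 + (260/3)x^3 + (1015/9)x^2 + (2062/27)x + 1729/81
image of x^7: 7x^6 + 49x^5 + (455/3)x^4 + (7105/27)x^3 + (7217/27)x^2 + (12103/81)x + 25999/729
each image's coordinates form column j of the matrix


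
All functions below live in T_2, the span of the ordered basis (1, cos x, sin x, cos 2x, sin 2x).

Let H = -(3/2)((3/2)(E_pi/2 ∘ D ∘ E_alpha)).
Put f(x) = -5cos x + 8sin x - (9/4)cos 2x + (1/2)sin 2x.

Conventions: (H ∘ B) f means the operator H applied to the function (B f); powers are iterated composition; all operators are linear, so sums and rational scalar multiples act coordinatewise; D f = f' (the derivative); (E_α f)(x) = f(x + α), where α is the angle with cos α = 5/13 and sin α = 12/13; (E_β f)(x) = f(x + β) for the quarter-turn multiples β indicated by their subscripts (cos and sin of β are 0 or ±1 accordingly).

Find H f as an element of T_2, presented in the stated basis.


E_alpha f = (71/13)cos x + (100/13)sin x + (1311/676)cos 2x + (421/338)sin 2x
D E_alpha f = (100/13)cos x - (71/13)sin x + (421/169)cos 2x - (1311/338)sin 2x
E_pi/2 D E_alpha f = -(71/13)cos x - (100/13)sin x - (421/169)cos 2x + (1311/338)sin 2x
((3/2)(E_pi/2 ∘ D ∘ E_alpha)) f = -(213/26)cos x - (150/13)sin x - (1263/338)cos 2x + (3933/676)sin 2x
(-(3/2)((3/2)(E_pi/2 ∘ D ∘ E_alpha))) f = (639/52)cos x + (225/13)sin x + (3789/676)cos 2x - (11799/1352)sin 2x

g(x) = (639/52)cos x + (225/13)sin x + (3789/676)cos 2x - (11799/1352)sin 2x


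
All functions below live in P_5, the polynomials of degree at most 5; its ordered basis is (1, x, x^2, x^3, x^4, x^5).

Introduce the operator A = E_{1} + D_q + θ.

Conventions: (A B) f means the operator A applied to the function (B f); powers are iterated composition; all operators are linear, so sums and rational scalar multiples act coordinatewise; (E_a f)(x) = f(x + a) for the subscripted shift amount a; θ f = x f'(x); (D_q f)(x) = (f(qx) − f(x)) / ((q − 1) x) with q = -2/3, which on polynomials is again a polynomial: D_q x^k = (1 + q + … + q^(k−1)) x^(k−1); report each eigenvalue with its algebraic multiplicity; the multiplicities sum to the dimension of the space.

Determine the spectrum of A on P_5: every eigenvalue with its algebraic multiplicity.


λ = 1 (multiplicity 1), λ = 2 (multiplicity 1), λ = 3 (multiplicity 1), λ = 4 (multiplicity 1), λ = 5 (multiplicity 1), λ = 6 (multiplicity 1)

image of 1: 1
image of x: 2x + 2
image of x^2: 3x^2 + (7/3)x + 1
image of x^3: 4x^3 + (34/9)x^2 + 3x + 1
image of x^4: 5x^4 + (121/27)x^3 + 6x^2 + 4x + 1
image of x^5: 6x^5 + (460/81)x^4 + 10x^3 + 10x^2 + 5x + 1
the matrix is upper triangular; its diagonal is (1, 2, 3, 4, 5, 6)
for a triangular matrix the eigenvalues are the diagonal entries, with algebraic multiplicity their repetition count


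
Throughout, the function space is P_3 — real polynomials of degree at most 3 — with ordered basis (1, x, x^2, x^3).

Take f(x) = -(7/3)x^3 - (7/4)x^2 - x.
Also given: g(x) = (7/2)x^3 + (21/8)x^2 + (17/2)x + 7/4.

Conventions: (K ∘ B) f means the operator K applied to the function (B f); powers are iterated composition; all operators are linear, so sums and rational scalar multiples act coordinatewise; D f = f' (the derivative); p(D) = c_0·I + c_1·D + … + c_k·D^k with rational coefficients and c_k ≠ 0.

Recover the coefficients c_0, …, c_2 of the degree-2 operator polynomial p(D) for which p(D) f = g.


p(D) = -(3/2)·I − (1/2)·D^2, i.e. c_0 = -3/2, c_1 = 0, c_2 = -1/2

D^0 f = -(7/3)x^3 - (7/4)x^2 - x
D^1 f = -7x^2 - (7/2)x - 1
D^2 f = -14x - 7/2
matching coefficients of g against c_0 f + c_1 Df + … from the top degree down determines the c_i
solution: c_0 = -3/2, c_1 = 0, c_2 = -1/2


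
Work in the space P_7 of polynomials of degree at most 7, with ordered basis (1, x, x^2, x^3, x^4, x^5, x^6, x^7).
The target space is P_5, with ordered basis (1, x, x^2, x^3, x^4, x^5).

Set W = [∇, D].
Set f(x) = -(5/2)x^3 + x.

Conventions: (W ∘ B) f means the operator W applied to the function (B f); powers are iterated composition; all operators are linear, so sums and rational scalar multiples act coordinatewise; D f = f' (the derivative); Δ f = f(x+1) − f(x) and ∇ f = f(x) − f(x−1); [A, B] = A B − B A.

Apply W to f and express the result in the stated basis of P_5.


the result is g(x) = 0

D f = -(15/2)x^2 + 1
∇ D f = -15x + 15/2
∇ f = -(15/2)x^2 + (15/2)x - 3/2
D ∇ f = -15x + 15/2
[∇, D] f = 0


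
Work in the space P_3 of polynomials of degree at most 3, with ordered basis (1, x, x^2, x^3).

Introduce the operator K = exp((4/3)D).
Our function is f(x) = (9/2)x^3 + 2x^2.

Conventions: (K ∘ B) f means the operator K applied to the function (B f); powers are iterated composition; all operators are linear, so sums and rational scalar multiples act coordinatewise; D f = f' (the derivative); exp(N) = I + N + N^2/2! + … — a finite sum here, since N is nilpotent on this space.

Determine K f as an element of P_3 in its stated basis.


order-1 term: 18x^2 + (16/3)x
order-2 term: 24x + 32/9
order-3 term: 32/3
the series for exp((4/3)D) f terminates at order 3
exp((4/3)D) f = (9/2)x^3 + 20x^2 + (88/3)x + 128/9

g(x) = (9/2)x^3 + 20x^2 + (88/3)x + 128/9


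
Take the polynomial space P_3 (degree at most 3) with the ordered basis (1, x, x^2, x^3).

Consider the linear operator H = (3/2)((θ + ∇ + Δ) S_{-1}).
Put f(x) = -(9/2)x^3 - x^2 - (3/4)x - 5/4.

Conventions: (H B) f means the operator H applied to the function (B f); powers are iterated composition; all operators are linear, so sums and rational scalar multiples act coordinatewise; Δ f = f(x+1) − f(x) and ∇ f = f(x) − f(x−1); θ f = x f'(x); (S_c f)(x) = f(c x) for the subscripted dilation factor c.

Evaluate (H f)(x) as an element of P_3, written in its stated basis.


S_{-1} f = (9/2)x^3 - x^2 + (3/4)x - 5/4
θ S_{-1} f = (27/2)x^3 - 2x^2 + (3/4)x
∇ S_{-1} f = (27/2)x^2 - (31/2)x + 25/4
Δ S_{-1} f = (27/2)x^2 + (23/2)x + 17/4
(θ + ∇ + Δ) S_{-1} f = (27/2)x^3 + 25x^2 - (13/4)x + 21/2
((3/2)((θ + ∇ + Δ) S_{-1})) f = (81/4)x^3 + (75/2)x^2 - (39/8)x + 63/4

the image equals g(x) = (81/4)x^3 + (75/2)x^2 - (39/8)x + 63/4


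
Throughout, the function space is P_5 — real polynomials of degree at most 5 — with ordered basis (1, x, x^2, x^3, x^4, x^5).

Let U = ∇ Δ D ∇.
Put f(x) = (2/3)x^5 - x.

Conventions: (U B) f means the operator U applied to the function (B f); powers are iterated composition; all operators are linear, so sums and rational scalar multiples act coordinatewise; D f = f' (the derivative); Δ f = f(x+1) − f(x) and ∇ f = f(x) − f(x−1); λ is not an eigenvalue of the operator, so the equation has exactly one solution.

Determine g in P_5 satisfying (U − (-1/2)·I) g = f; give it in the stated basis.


write g with unknown coordinates in the stated basis and equate coefficients in (U − (-1/2)·I) g = f
solving from the highest basis element down gives g = (4/3)x^5 - 322x + 160
check: U g = 160x - 80
so U g − (-1/2)·g = (2/3)x^5 - x = f ✓

the result is g(x) = (4/3)x^5 - 322x + 160


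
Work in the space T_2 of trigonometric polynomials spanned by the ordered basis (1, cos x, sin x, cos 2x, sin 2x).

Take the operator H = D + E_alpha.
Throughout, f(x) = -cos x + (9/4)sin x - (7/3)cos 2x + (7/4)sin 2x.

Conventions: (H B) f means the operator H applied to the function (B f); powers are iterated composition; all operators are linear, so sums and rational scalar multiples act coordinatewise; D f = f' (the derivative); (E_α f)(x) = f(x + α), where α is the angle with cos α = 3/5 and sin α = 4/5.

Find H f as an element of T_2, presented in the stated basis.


the image equals g(x) = (69/20)cos x + (63/20)sin x + (35/6)cos 2x + (77/12)sin 2x

D f = (9/4)cos x + sin x + (7/2)cos 2x + (14/3)sin 2x
E_alpha f = (6/5)cos x + (43/20)sin x + (7/3)cos 2x + (7/4)sin 2x
(D + E_alpha) f = (69/20)cos x + (63/20)sin x + (35/6)cos 2x + (77/12)sin 2x


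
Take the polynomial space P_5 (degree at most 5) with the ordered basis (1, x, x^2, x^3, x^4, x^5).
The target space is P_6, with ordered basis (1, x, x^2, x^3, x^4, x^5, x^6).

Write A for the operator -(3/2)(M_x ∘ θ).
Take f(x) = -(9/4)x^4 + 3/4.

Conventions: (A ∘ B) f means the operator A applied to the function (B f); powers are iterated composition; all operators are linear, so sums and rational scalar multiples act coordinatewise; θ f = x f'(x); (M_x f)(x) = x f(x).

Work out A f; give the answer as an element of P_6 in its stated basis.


θ f = -9x^4
M_x θ f = -9x^5
(-(3/2)(M_x ∘ θ)) f = (27/2)x^5

g(x) = (27/2)x^5


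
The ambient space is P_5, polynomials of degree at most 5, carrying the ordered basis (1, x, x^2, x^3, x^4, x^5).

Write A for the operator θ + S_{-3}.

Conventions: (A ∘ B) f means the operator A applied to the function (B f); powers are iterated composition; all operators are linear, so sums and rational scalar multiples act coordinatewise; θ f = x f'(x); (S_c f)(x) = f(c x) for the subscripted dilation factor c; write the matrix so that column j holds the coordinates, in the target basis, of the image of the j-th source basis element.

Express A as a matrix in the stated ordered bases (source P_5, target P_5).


image of 1: 1
image of x: -2x
image of x^2: 11x^2
image of x^3: -24x^3
image of x^4: 85x^4
image of x^5: -238x^5
each image's coordinates form column j of the matrix

the matrix is [[1, 0, 0, 0, 0, 0]; [0, -2, 0, 0, 0, 0]; [0, 0, 11, 0, 0, 0]; [0, 0, 0, -24, 0, 0]; [0, 0, 0, 0, 85, 0]; [0, 0, 0, 0, 0, -238]] (rows listed top to bottom)


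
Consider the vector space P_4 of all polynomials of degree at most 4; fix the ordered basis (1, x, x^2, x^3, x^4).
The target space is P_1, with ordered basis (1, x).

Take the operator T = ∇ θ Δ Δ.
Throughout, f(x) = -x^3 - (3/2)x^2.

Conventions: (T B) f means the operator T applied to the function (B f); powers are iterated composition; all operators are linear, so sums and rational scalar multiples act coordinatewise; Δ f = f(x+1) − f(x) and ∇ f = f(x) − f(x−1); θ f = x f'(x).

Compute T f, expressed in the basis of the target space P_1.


the result is g(x) = -6

Δ f = -3x^2 - 6x - 5/2
Δ Δ f = -6x - 9
θ Δ Δ f = -6x
∇ θ Δ Δ f = -6


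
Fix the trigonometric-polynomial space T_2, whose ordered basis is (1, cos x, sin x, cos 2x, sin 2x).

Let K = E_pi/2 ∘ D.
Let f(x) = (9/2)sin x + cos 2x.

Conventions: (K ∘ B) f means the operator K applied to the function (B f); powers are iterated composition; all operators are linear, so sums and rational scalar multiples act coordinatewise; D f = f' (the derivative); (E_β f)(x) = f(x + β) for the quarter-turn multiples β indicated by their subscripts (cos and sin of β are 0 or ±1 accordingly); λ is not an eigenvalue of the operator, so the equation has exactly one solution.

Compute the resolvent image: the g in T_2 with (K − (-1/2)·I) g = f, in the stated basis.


g(x) = -9sin x + (2/17)cos 2x - (8/17)sin 2x

write g with unknown coordinates in the stated basis and equate coefficients in (K − (-1/2)·I) g = f
solving from the highest basis element down gives g = -9sin x + (2/17)cos 2x - (8/17)sin 2x
check: K g = 9sin x + (16/17)cos 2x + (4/17)sin 2x
so K g − (-1/2)·g = (9/2)sin x + cos 2x = f ✓


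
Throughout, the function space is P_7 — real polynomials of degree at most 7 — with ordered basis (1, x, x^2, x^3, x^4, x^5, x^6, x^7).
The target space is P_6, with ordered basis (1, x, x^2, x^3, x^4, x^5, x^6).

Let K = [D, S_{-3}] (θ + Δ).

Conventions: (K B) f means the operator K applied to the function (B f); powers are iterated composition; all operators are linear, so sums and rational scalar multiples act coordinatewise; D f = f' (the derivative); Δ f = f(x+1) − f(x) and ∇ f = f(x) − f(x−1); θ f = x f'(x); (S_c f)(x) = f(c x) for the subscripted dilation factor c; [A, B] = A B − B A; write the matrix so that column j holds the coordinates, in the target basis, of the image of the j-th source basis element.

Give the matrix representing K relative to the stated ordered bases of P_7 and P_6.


image of 1: 0
image of x: -4
image of x^2: 48x - 8
image of x^3: -324x^2 + 72x - 12
image of x^4: 1728x^3 - 432x^2 + 144x - 16
image of x^5: -8100x^4 + 2160x^3 - 1080x^2 + 240x - 20
image of x^6: 34992x^5 - 9720x^4 + 6480x^3 - 2160x^2 + 360x - 24
image of x^7: -142884x^6 + 40824x^5 - 34020x^4 + 15120x^3 - 3780x^2 + 504x - 28
each image's coordinates form column j of the matrix

the matrix is [[0, -4, -8, -12, -16, -20, -24, -28]; [0, 0, 48, 72, 144, 240, 360, 504]; [0, 0, 0, -324, -432, -1080, -2160, -3780]; [0, 0, 0, 0, 1728, 2160, 6480, 15120]; [0, 0, 0, 0, 0, -8100, -9720, -34020]; [0, 0, 0, 0, 0, 0, 34992, 40824]; [0, 0, 0, 0, 0, 0, 0, -142884]] (rows listed top to bottom)


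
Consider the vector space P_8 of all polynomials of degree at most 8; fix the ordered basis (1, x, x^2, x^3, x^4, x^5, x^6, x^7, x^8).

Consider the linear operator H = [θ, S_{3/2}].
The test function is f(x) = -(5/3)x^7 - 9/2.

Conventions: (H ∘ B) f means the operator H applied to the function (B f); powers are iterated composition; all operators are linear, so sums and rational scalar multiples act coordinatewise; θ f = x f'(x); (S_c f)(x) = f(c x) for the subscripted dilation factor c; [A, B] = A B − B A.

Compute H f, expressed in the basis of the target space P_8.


S_{3/2} f = -(3645/128)x^7 - 9/2
θ S_{3/2} f = -(25515/128)x^7
θ f = -(35/3)x^7
S_{3/2} θ f = -(25515/128)x^7
[θ, S_{3/2}] f = 0

the result is g(x) = 0


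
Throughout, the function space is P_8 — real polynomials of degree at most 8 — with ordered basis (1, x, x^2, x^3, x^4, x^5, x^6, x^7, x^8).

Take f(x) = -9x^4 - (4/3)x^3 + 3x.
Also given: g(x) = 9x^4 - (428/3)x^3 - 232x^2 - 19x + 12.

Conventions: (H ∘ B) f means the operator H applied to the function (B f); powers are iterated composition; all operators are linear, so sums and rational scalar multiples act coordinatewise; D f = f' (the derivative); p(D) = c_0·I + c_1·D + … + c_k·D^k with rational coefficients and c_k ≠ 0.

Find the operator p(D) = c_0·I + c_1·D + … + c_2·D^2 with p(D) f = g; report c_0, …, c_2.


c_0 = -1, c_1 = 4, c_2 = 2

D^0 f = -9x^4 - (4/3)x^3 + 3x
D^1 f = -36x^3 - 4x^2 + 3
D^2 f = -108x^2 - 8x
matching coefficients of g against c_0 f + c_1 Df + … from the top degree down determines the c_i
solution: c_0 = -1, c_1 = 4, c_2 = 2


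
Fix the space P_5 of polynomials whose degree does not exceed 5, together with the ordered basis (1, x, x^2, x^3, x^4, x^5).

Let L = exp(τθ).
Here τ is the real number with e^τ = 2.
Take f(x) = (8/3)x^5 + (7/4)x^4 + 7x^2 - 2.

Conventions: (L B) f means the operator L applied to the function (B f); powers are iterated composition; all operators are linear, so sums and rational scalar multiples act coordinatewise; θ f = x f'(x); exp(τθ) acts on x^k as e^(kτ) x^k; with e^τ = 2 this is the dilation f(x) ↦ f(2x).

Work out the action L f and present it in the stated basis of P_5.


the result is g(x) = (256/3)x^5 + 28x^4 + 28x^2 - 2

exp(τθ) x^k = e^(kτ) x^k; with e^τ = 2 this sends x^k to 2^k x^k
x^2 ↦ 4 x^2
x^4 ↦ 16 x^4
x^5 ↦ 32 x^5
applying this coordinatewise to f: exp(τθ) f = (256/3)x^5 + 28x^4 + 28x^2 - 2


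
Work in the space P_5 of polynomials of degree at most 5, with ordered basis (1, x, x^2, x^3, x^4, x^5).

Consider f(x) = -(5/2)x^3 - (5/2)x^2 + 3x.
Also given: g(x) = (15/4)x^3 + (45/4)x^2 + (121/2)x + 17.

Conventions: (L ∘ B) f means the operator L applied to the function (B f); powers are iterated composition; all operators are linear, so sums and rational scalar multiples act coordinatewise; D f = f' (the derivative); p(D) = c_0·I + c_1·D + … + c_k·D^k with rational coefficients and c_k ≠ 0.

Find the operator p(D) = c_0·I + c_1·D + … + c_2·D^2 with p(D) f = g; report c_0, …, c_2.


p(D) = -(3/2)·I − D − 4·D^2, i.e. c_0 = -3/2, c_1 = -1, c_2 = -4

D^0 f = -(5/2)x^3 - (5/2)x^2 + 3x
D^1 f = -(15/2)x^2 - 5x + 3
D^2 f = -15x - 5
matching coefficients of g against c_0 f + c_1 Df + … from the top degree down determines the c_i
solution: c_0 = -3/2, c_1 = -1, c_2 = -4


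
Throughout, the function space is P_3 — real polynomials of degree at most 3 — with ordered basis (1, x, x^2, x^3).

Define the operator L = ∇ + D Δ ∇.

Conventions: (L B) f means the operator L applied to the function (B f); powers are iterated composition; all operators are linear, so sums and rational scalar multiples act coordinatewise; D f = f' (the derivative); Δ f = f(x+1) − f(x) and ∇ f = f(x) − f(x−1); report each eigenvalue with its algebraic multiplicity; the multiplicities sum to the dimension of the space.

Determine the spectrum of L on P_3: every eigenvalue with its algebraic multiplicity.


λ = 0 (multiplicity 4)

image of 1: 0
image of x: 1
image of x^2: 2x - 1
image of x^3: 3x^2 - 3x + 7
the matrix is upper triangular; its diagonal is (0, 0, 0, 0)
for a triangular matrix the eigenvalues are the diagonal entries, with algebraic multiplicity their repetition count


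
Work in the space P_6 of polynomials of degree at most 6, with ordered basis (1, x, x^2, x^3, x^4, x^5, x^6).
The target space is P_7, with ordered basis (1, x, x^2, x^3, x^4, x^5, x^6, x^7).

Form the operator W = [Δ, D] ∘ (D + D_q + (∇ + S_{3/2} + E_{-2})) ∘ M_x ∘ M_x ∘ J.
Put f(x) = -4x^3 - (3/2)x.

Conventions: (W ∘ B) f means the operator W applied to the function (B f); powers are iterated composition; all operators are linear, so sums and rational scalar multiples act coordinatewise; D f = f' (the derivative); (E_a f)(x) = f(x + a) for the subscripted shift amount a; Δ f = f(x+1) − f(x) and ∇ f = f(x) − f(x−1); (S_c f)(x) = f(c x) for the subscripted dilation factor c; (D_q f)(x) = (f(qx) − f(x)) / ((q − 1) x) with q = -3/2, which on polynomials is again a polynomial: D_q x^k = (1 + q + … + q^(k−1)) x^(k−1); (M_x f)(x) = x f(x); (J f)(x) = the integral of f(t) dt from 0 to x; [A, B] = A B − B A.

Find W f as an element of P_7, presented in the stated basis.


J f = -x^4 - (3/4)x^2
M_x J f = -x^5 - (3/4)x^3
M_x M_x J f = -x^6 - (3/4)x^4
D (M_x ∘ M_x ∘ J) f = -6x^5 - 3x^3
D_q (M_x ∘ M_x ∘ J) f = (133/32)x^5 + (39/32)x^3
∇ (M_x ∘ M_x ∘ J) f = -6x^5 + 15x^4 - 23x^3 + (39/2)x^2 - 9x + 7/4
S_{3/2} (M_x ∘ M_x ∘ J) f = -(729/64)x^6 - (243/64)x^4
E_{-2} (M_x ∘ M_x ∘ J) f = -x^6 + 12x^5 - (243/4)x^4 + 166x^3 - 258x^2 + 216x - 76
(∇ + S_{3/2} + E_{-2}) (M_x ∘ M_x ∘ J) f = -(793/64)x^6 + 6x^5 - (3171/64)x^4 + 143x^3 - (477/2)x^2 + 207x - 297/4
(D + D_q + (∇ + S_{3/2} + E_{-2})) (M_x ∘ M_x ∘ J) f = -(793/64)x^6 + (133/32)x^5 - (3171/64)x^4 + (4519/32)x^3 - (477/2)x^2 + 207x - 297/4
D (D + D_q + (∇ + S_{3/2} + E_{-2})) (M_x ∘ M_x ∘ J) f = -(2379/32)x^5 + (665/32)x^4 - (3171/16)x^3 + (13557/32)x^2 - 477x + 207
Δ D (D + D_q + (∇ + S_{3/2} + E_{-2})) (M_x ∘ M_x ∘ J) f = -(11895/32)x^4 - (10565/16)x^3 - (19413/16)x^2 - (1147/32)x - 9763/32
Δ (D + D_q + (∇ + S_{3/2} + E_{-2})) (M_x ∘ M_x ∘ J) f = -(2379/32)x^5 - (10565/64)x^4 - (6471/16)x^3 - (1147/64)x^2 - (9763/32)x + 831/16
D Δ (D + D_q + (∇ + S_{3/2} + E_{-2})) (M_x ∘ M_x ∘ J) f = -(11895/32)x^4 - (10565/16)x^3 - (19413/16)x^2 - (1147/32)x - 9763/32
[Δ, D] (D + D_q + (∇ + S_{3/2} + E_{-2})) (M_x ∘ M_x ∘ J) f = 0

the result is g(x) = 0


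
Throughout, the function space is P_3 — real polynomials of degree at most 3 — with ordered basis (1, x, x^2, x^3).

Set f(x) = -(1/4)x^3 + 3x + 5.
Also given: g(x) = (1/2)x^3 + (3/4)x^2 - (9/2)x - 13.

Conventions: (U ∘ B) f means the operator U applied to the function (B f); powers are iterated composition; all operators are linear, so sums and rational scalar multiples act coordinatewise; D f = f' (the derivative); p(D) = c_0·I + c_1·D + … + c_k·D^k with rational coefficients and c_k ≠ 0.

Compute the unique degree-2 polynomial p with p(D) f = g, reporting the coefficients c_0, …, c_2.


p(D) = -2·I − D − D^2, i.e. c_0 = -2, c_1 = -1, c_2 = -1

D^0 f = -(1/4)x^3 + 3x + 5
D^1 f = -(3/4)x^2 + 3
D^2 f = -(3/2)x
matching coefficients of g against c_0 f + c_1 Df + … from the top degree down determines the c_i
solution: c_0 = -2, c_1 = -1, c_2 = -1


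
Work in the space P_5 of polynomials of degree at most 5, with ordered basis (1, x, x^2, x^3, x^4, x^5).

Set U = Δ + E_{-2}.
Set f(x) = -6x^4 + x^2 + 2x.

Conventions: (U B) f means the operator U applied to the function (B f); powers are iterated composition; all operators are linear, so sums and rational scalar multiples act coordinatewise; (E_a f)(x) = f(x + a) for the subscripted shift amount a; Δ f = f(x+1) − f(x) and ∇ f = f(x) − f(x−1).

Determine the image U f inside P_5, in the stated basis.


Δ f = -24x^3 - 36x^2 - 22x - 3
E_{-2} f = -6x^4 + 48x^3 - 143x^2 + 190x - 96
(Δ + E_{-2}) f = -6x^4 + 24x^3 - 179x^2 + 168x - 99

the image equals g(x) = -6x^4 + 24x^3 - 179x^2 + 168x - 99


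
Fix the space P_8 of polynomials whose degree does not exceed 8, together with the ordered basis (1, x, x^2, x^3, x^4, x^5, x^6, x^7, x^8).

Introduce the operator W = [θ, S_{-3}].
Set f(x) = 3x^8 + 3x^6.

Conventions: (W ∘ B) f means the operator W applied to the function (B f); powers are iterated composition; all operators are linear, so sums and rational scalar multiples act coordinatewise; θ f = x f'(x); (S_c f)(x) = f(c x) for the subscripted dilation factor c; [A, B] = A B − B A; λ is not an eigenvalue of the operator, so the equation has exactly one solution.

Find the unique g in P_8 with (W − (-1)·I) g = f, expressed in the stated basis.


write g with unknown coordinates in the stated basis and equate coefficients in (W − (-1)·I) g = f
solving from the highest basis element down gives g = 3x^8 + 3x^6
check: W g = 0
so W g − (-1)·g = 3x^8 + 3x^6 = f ✓

the image equals g(x) = 3x^8 + 3x^6


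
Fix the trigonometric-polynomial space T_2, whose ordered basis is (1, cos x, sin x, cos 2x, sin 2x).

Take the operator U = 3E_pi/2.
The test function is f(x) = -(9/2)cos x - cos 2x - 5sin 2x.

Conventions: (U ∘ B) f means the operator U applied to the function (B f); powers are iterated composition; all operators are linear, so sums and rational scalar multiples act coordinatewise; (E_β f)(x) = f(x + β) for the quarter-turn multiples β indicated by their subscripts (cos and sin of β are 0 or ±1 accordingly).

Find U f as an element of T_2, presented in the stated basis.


E_pi/2 f = (9/2)sin x + cos 2x + 5sin 2x
(3E_pi/2) f = (27/2)sin x + 3cos 2x + 15sin 2x

g(x) = (27/2)sin x + 3cos 2x + 15sin 2x


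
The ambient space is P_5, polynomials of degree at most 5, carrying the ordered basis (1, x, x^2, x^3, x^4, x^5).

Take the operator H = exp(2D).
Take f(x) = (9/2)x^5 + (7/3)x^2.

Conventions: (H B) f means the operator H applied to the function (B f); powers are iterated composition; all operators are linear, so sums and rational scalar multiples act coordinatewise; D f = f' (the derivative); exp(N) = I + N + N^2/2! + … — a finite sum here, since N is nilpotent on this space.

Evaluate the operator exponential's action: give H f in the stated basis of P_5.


order-1 term: 45x^4 + (28/3)x
order-2 term: 180x^3 + 28/3
order-3 term: 360x^2
order-4 term: 360x
order-5 term: 144
the series for exp(2D) f terminates at order 5
exp(2D) f = (9/2)x^5 + 45x^4 + 180x^3 + (1087/3)x^2 + (1108/3)x + 460/3

the result is g(x) = (9/2)x^5 + 45x^4 + 180x^3 + (1087/3)x^2 + (1108/3)x + 460/3


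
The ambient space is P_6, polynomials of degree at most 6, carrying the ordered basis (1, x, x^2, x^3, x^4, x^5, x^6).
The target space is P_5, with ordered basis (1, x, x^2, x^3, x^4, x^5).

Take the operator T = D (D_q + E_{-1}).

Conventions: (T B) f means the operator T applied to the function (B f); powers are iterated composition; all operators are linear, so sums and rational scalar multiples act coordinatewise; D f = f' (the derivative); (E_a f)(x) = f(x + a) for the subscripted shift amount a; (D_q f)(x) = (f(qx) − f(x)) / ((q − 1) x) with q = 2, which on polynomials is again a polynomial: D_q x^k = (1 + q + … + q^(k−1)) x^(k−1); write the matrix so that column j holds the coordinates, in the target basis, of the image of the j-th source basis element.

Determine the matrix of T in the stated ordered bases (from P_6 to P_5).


image of 1: 0
image of x: 1
image of x^2: 2x + 1
image of x^3: 3x^2 + 8x + 3
image of x^4: 4x^3 + 33x^2 + 12x - 4
image of x^5: 5x^4 + 104x^3 + 30x^2 - 20x + 5
image of x^6: 6x^5 + 285x^4 + 60x^3 - 60x^2 + 30x - 6
each image's coordinates form column j of the matrix

the matrix is [[0, 1, 1, 3, -4, 5, -6]; [0, 0, 2, 8, 12, -20, 30]; [0, 0, 0, 3, 33, 30, -60]; [0, 0, 0, 0, 4, 104, 60]; [0, 0, 0, 0, 0, 5, 285]; [0, 0, 0, 0, 0, 0, 6]] (rows listed top to bottom)


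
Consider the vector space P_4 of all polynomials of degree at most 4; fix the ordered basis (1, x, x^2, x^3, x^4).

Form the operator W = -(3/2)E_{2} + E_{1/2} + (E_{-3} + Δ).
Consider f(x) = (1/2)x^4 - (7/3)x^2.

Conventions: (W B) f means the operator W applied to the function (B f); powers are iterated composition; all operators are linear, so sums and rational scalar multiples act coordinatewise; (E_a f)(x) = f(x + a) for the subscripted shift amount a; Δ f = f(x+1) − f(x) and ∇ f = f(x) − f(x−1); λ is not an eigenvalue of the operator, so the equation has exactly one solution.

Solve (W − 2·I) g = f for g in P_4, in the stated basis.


write g with unknown coordinates in the stated basis and equate coefficients in (W − 2·I) g = f
solving from the highest basis element down gives g = -(1/3)x^4 + 4x^3 - (361/9)x^2 + (925/3)x - 248951/216
check: W g = -(1/6)x^4 + 8x^3 - (743/9)x^2 + (1850/3)x - 248951/108
so W g − 2·g = (1/2)x^4 - (7/3)x^2 = f ✓

g(x) = -(1/3)x^4 + 4x^3 - (361/9)x^2 + (925/3)x - 248951/216


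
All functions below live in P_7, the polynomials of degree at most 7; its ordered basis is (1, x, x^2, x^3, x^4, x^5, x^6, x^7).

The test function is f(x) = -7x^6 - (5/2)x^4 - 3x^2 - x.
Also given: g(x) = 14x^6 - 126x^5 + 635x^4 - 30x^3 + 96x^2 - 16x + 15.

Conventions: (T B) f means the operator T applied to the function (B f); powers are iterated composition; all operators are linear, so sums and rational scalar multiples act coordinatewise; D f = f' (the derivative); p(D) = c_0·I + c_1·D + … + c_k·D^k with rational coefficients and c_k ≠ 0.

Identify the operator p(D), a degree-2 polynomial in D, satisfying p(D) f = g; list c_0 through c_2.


p(D) = -2·I + 3·D − 3·D^2, i.e. c_0 = -2, c_1 = 3, c_2 = -3

D^0 f = -7x^6 - (5/2)x^4 - 3x^2 - x
D^1 f = -42x^5 - 10x^3 - 6x - 1
D^2 f = -210x^4 - 30x^2 - 6
matching coefficients of g against c_0 f + c_1 Df + … from the top degree down determines the c_i
solution: c_0 = -2, c_1 = 3, c_2 = -3


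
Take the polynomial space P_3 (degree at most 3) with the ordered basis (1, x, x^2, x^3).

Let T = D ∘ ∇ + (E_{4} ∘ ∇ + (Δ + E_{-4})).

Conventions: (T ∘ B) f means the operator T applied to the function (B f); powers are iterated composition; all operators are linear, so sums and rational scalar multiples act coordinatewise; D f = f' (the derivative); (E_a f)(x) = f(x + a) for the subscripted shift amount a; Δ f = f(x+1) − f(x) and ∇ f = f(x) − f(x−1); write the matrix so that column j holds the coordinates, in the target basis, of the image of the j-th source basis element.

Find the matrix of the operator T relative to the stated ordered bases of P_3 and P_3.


the matrix is [[1, -2, 26, -29]; [0, 1, -4, 78]; [0, 0, 1, -6]; [0, 0, 0, 1]] (rows listed top to bottom)

image of 1: 1
image of x: x - 2
image of x^2: x^2 - 4x + 26
image of x^3: x^3 - 6x^2 + 78x - 29
each image's coordinates form column j of the matrix


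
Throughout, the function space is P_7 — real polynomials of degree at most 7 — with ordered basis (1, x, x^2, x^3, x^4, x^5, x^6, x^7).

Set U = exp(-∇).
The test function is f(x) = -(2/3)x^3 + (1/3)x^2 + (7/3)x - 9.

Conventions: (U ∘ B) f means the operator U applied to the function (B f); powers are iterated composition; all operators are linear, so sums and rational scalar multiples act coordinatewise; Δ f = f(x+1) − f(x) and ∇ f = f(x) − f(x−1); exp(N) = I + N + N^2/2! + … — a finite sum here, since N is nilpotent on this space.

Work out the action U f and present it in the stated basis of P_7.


the image equals g(x) = -(2/3)x^3 + (7/3)x^2 - (7/3)x - 22/3

order-1 term: 2x^2 - (8/3)x - 4/3
order-2 term: -2x + 7/3
order-3 term: 2/3
the series for exp(-∇) f terminates at order 3
exp(-∇) f = -(2/3)x^3 + (7/3)x^2 - (7/3)x - 22/3
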